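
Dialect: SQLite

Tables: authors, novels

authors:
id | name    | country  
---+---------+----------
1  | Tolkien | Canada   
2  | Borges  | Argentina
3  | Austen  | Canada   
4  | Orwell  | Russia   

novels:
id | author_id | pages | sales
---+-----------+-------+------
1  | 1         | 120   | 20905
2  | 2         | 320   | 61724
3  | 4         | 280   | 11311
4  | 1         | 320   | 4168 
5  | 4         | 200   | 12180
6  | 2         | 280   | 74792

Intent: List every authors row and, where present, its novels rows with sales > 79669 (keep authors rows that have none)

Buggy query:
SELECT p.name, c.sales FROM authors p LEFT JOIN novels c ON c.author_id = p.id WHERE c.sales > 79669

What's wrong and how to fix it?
Bug: A WHERE condition on the right-hand table after LEFT JOIN drops unmatched parents

Fix: Move the right-table condition into the ON clause so unmatched parents are kept

Corrected query:
SELECT p.name, c.sales FROM authors p LEFT JOIN novels c ON c.author_id = p.id AND c.sales > 79669

Result:
name    | sales
--------+------
Tolkien | NULL 
Borges  | NULL 
Austen  | NULL 
Orwell  | NULL 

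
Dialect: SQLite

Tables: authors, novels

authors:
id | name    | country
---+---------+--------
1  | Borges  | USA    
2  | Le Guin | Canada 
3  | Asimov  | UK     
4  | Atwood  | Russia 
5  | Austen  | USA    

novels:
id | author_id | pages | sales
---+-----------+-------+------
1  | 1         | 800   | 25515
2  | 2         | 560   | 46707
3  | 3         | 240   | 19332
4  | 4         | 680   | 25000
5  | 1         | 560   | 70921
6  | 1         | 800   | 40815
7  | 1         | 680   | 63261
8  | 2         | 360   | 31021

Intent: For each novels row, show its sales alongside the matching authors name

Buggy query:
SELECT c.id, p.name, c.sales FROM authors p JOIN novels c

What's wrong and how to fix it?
Bug: JOIN with no ON clause produces a cartesian product; every novels row pairs with every authors row

Fix: Specify the join condition linking the foreign key to the parent id

Corrected query:
SELECT c.id, p.name, c.sales FROM authors p JOIN novels c ON c.author_id = p.id

Result:
id | name    | sales
---+---------+------
1  | Borges  | 25515
2  | Le Guin | 46707
3  | Asimov  | 19332
4  | Atwood  | 25000
5  | Borges  | 70921
6  | Borges  | 40815
7  | Borges  | 63261
8  | Le Guin | 31021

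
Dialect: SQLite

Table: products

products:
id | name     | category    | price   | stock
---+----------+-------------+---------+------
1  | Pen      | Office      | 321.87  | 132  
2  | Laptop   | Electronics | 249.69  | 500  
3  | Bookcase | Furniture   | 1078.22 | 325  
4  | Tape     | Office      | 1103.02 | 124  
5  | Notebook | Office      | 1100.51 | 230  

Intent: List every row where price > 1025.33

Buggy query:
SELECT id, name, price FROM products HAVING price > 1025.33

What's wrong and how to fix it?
Bug: HAVING filters the output of aggregation, but this query has no GROUP BY and no aggregate functions, so SQLite rejects it (HAVING clause on a non-aggregate query); the condition here is per row

Fix: Use WHERE for row-level filtering

Corrected query:
SELECT id, name, price FROM products WHERE price > 1025.33

Result:
id | name     | price  
---+----------+--------
3  | Bookcase | 1078.22
4  | Tape     | 1103.02
5  | Notebook | 1100.51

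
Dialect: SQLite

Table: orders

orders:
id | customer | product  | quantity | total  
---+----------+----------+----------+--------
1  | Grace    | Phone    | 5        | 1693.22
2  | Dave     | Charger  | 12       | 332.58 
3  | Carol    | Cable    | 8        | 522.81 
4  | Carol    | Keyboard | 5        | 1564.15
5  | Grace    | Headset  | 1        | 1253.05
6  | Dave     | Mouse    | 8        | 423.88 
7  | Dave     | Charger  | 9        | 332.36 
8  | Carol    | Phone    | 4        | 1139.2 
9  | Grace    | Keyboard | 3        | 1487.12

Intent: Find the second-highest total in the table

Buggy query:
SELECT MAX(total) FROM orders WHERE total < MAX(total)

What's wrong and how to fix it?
Bug: The inner MAX is an aggregate inside WHERE, which is not allowed

Fix: Put the inner MAX in a scalar subquery

Corrected query:
SELECT MAX(total) FROM orders WHERE total < (SELECT MAX(total) FROM orders)

Result:
MAX(total)
----------
1564.15   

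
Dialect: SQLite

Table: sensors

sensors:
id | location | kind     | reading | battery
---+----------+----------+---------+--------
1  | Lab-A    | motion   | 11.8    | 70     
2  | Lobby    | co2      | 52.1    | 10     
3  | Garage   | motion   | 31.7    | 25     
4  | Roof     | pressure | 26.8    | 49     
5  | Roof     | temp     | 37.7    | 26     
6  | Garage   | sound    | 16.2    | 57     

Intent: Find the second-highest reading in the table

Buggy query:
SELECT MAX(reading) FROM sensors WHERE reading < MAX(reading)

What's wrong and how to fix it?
Bug: The inner MAX is an aggregate inside WHERE, which is not allowed

Fix: Put the inner MAX in a scalar subquery

Corrected query:
SELECT MAX(reading) FROM sensors WHERE reading < (SELECT MAX(reading) FROM sensors)

Result:
MAX(reading)
------------
37.7        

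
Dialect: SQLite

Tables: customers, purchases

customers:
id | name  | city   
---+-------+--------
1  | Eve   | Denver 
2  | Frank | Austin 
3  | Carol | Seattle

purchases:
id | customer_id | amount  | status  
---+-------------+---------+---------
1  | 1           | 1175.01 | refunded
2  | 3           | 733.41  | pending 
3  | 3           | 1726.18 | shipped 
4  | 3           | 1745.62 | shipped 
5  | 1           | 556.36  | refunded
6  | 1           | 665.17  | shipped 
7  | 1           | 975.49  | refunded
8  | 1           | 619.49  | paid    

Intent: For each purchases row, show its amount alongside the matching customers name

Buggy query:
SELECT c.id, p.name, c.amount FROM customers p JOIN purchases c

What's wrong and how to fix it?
Bug: JOIN with no ON clause produces a cartesian product; every purchases row pairs with every customers row

Fix: Specify the join condition linking the foreign key to the parent id

Corrected query:
SELECT c.id, p.name, c.amount FROM customers p JOIN purchases c ON c.customer_id = p.id

Result:
id | name  | amount 
---+-------+--------
1  | Eve   | 1175.01
2  | Carol | 733.41 
3  | Carol | 1726.18
4  | Carol | 1745.62
5  | Eve   | 556.36 
6  | Eve   | 665.17 
7  | Eve   | 975.49 
8  | Eve   | 619.49 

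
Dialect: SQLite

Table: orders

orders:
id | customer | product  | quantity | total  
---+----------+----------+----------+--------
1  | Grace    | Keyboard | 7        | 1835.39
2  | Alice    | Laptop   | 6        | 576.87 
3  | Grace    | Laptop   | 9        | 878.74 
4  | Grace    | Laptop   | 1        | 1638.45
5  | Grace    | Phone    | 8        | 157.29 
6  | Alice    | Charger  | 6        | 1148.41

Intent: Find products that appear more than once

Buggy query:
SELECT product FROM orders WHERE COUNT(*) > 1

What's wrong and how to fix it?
Bug: WHERE can't reference COUNT(*); aggregates are computed after WHERE

Fix: GROUP BY product, then filter groups with HAVING COUNT(*) > 1

Corrected query:
SELECT product FROM orders GROUP BY product HAVING COUNT(*) > 1

Result:
product
-------
Laptop 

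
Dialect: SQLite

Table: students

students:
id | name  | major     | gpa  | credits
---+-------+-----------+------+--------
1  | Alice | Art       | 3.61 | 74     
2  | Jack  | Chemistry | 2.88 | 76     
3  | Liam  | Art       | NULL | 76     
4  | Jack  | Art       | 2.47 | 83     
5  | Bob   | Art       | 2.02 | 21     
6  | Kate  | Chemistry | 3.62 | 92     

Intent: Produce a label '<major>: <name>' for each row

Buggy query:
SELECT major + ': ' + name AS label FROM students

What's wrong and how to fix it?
Bug: '+' is numeric addition; on text columns SQLite converts them to 0 instead of concatenating

Fix: Use the || operator for string concatenation

Corrected query:
SELECT major || ': ' || name AS label FROM students

Result:
label          
---------------
Art: Alice     
Chemistry: Jack
Art: Liam      
Art: Jack      
Art: Bob       
Chemistry: Kate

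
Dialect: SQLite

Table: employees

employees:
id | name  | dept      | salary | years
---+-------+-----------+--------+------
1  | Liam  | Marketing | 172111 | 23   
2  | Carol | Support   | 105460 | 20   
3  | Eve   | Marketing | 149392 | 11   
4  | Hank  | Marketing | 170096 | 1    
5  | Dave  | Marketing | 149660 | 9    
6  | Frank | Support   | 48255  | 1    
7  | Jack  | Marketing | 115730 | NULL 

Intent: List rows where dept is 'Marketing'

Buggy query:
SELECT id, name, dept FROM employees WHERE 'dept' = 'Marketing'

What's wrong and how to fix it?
Bug: 'dept' in single quotes is a string literal, not the column; the comparison is literal-vs-literal and never true

Fix: Remove the quotes around the column name (or use double quotes for an identifier)

Corrected query:
SELECT id, name, dept FROM employees WHERE dept = 'Marketing'

Result:
id | name | dept     
---+------+----------
1  | Liam | Marketing
3  | Eve  | Marketing
4  | Hank | Marketing
5  | Dave | Marketing
7  | Jack | Marketing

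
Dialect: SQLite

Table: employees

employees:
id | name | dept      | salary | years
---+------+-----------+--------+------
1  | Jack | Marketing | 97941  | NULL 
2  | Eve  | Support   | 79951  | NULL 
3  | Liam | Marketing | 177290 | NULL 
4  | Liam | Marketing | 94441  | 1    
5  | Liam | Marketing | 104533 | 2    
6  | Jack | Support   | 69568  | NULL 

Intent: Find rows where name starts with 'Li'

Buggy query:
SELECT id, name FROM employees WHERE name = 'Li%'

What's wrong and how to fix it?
Bug: '=' compares the literal string including the % character; pattern matching needs LIKE

Fix: Replace '=' with LIKE so 'Li%' is treated as a pattern

Corrected query:
SELECT id, name FROM employees WHERE name LIKE 'Li%'

Result:
id | name
---+-----
3  | Liam
4  | Liam
5  | Liam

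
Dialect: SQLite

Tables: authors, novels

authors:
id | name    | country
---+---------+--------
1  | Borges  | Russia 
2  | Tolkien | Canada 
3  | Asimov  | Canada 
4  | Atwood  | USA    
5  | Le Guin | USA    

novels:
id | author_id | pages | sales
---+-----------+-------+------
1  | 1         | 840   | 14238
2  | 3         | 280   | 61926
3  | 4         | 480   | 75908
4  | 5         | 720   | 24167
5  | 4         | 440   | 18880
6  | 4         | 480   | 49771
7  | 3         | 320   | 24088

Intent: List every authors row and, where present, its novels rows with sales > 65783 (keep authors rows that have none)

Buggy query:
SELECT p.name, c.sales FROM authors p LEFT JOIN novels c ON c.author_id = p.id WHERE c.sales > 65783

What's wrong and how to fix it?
Bug: Filtering c.sales in WHERE discards the NULL rows produced by LEFT JOIN, turning it into an inner join

Fix: Move the right-table condition into the ON clause so unmatched parents are kept

Corrected query:
SELECT p.name, c.sales FROM authors p LEFT JOIN novels c ON c.author_id = p.id AND c.sales > 65783

Result:
name    | sales
--------+------
Borges  | NULL 
Tolkien | NULL 
Asimov  | NULL 
Atwood  | 75908
Le Guin | NULL 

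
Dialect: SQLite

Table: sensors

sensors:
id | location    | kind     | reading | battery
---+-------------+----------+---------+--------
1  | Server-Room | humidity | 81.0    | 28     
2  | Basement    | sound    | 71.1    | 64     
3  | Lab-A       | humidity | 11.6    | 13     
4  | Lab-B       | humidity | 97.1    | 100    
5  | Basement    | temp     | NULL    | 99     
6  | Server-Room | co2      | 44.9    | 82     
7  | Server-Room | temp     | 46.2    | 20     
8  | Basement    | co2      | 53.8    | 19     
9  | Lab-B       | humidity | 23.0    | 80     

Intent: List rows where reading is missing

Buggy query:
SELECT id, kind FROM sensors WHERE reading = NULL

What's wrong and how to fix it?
Bug: '= NULL' is always unknown in SQL three-valued logic, so no rows match

Fix: Use IS NULL to test for NULL

Corrected query:
SELECT id, kind FROM sensors WHERE reading IS NULL

Result:
id | kind
---+-----
5  | temp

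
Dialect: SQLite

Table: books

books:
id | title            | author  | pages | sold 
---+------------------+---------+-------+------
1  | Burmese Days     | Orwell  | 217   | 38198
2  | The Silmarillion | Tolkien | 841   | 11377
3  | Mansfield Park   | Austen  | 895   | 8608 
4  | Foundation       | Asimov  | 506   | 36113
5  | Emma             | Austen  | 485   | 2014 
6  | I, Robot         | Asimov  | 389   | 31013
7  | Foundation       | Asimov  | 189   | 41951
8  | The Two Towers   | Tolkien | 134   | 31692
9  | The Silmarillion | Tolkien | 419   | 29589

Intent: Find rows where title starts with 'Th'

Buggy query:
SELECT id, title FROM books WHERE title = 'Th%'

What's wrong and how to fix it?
Bug: Wildcards only work with LIKE; '=' treats '%' as a literal character

Fix: Use LIKE for wildcard pattern matching

Corrected query:
SELECT id, title FROM books WHERE title LIKE 'Th%'

Result:
id | title           
---+-----------------
2  | The Silmarillion
8  | The Two Towers  
9  | The Silmarillion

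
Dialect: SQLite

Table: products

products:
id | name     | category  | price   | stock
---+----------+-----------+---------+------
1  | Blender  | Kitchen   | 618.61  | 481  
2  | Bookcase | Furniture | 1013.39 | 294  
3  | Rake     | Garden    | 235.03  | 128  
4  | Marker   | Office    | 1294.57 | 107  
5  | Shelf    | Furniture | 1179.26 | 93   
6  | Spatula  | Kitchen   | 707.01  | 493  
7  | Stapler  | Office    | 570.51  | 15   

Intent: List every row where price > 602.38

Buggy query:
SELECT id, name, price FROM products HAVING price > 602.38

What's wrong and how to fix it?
Bug: HAVING filters the output of aggregation, but this query has no GROUP BY and no aggregate functions, so SQLite rejects it (HAVING clause on a non-aggregate query); the condition here is per row

Fix: Replace HAVING with WHERE since the condition applies to individual rows

Corrected query:
SELECT id, name, price FROM products WHERE price > 602.38

Result:
id | name     | price  
---+----------+--------
1  | Blender  | 618.61 
2  | Bookcase | 1013.39
4  | Marker   | 1294.57
5  | Shelf    | 1179.26
6  | Spatula  | 707.01 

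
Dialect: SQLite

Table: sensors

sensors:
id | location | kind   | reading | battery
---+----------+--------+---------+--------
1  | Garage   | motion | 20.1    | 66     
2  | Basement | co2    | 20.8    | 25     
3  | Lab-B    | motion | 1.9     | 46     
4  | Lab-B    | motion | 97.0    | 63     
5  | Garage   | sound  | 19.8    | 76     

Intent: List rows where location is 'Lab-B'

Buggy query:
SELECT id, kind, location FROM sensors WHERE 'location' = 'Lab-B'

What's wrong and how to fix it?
Bug: 'location' in single quotes is a string literal, not the column; the comparison is literal-vs-literal and never true

Fix: Reference the column as location without single quotes

Corrected query:
SELECT id, kind, location FROM sensors WHERE location = 'Lab-B'

Result:
id | kind   | location
---+--------+---------
3  | motion | Lab-B   
4  | motion | Lab-B   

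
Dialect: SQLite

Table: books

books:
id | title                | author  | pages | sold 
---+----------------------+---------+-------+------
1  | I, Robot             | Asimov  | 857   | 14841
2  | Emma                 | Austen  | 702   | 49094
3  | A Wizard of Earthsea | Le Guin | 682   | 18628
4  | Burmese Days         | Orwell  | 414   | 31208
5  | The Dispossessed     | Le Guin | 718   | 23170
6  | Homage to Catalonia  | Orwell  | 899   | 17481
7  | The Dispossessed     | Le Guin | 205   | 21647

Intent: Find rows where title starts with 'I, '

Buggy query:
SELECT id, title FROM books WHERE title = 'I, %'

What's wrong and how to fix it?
Bug: Wildcards only work with LIKE; '=' treats '%' as a literal character

Fix: Replace '=' with LIKE so 'I, %' is treated as a pattern

Corrected query:
SELECT id, title FROM books WHERE title LIKE 'I, %'

Result:
id | title   
---+---------
1  | I, Robot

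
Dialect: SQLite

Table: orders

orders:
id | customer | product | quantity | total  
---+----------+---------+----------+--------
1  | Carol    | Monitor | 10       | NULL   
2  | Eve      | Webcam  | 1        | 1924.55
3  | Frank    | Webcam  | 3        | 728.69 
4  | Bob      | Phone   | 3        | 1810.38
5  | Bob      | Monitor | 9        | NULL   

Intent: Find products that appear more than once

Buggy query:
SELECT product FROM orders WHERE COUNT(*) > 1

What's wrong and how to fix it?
Bug: COUNT(*) is an aggregate and cannot be used in WHERE

Fix: GROUP BY product, then filter groups with HAVING COUNT(*) > 1

Corrected query:
SELECT product FROM orders GROUP BY product HAVING COUNT(*) > 1

Result:
product
-------
Monitor
Webcam 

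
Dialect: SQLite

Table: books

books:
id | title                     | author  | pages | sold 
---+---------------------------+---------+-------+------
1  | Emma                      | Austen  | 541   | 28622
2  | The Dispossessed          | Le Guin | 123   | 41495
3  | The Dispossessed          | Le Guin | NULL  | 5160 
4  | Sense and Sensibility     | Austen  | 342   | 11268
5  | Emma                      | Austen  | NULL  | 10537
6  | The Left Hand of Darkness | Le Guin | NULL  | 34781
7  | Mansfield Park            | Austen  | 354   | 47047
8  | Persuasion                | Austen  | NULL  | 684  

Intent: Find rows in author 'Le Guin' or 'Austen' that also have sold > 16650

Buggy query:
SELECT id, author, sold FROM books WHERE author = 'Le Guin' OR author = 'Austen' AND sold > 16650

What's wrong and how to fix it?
Bug: AND binds tighter than OR, so this parses as author = 'Le Guin' OR (author = 'Austen' AND sold > 16650)

Fix: Add parentheses around the OR so the AND applies to both alternatives

Corrected query:
SELECT id, author, sold FROM books WHERE (author = 'Le Guin' OR author = 'Austen') AND sold > 16650

Result:
id | author  | sold 
---+---------+------
1  | Austen  | 28622
2  | Le Guin | 41495
6  | Le Guin | 34781
7  | Austen  | 47047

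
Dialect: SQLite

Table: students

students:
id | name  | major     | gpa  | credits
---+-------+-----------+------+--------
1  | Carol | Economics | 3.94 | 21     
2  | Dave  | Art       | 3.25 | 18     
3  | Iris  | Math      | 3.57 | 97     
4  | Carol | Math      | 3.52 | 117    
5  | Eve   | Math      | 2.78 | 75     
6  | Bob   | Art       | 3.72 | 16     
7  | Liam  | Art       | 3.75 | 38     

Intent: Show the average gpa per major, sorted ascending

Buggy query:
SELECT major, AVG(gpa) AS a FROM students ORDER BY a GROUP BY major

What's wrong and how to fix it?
Bug: ORDER BY appears before GROUP BY; SQL clause order requires GROUP BY first

Fix: Reorder: SELECT … FROM … GROUP BY … ORDER BY …

Corrected query:
SELECT major, AVG(gpa) AS a FROM students GROUP BY major ORDER BY a

Result:
major     | a       
----------+---------
Math      | 3.29    
Art       | 3.573333
Economics | 3.94    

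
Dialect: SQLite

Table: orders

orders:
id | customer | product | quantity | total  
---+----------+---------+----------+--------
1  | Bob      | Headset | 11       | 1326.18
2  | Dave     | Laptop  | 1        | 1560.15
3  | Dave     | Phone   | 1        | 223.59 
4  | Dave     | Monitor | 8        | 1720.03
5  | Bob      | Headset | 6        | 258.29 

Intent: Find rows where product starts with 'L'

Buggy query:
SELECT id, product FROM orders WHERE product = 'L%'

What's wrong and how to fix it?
Bug: '=' compares the literal string including the % character; pattern matching needs LIKE

Fix: Replace '=' with LIKE so 'L%' is treated as a pattern

Corrected query:
SELECT id, product FROM orders WHERE product LIKE 'L%'

Result:
id | product
---+--------
2  | Laptop 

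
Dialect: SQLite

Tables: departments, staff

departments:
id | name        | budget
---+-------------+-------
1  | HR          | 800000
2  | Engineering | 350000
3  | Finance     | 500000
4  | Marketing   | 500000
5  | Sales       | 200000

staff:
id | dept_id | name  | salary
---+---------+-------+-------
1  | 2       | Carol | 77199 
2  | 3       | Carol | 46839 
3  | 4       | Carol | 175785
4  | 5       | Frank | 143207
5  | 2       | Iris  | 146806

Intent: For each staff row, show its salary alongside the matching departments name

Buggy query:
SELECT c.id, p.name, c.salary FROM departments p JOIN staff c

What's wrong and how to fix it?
Bug: Missing join condition: each staff row is matched to all departments rows instead of just its own

Fix: Specify the join condition linking the foreign key to the parent id

Corrected query:
SELECT c.id, p.name, c.salary FROM departments p JOIN staff c ON c.dept_id = p.id

Result:
id | name        | salary
---+-------------+-------
1  | Engineering | 77199 
2  | Finance     | 46839 
3  | Marketing   | 175785
4  | Sales       | 143207
5  | Engineering | 146806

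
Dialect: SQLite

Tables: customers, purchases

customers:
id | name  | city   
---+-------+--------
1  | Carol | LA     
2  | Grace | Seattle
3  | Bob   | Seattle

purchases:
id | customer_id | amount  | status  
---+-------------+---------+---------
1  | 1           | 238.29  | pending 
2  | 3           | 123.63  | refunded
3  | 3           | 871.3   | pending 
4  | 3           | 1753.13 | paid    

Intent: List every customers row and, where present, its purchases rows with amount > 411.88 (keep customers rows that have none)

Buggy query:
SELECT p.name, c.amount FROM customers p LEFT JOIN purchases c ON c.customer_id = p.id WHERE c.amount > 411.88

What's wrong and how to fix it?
Bug: Filtering c.amount in WHERE discards the NULL rows produced by LEFT JOIN, turning it into an inner join

Fix: Put 'c.amount > 411.88' in the JOIN's ON clause instead of WHERE

Corrected query:
SELECT p.name, c.amount FROM customers p LEFT JOIN purchases c ON c.customer_id = p.id AND c.amount > 411.88

Result:
name  | amount 
------+--------
Carol | NULL   
Grace | NULL   
Bob   | 871.3  
Bob   | 1753.13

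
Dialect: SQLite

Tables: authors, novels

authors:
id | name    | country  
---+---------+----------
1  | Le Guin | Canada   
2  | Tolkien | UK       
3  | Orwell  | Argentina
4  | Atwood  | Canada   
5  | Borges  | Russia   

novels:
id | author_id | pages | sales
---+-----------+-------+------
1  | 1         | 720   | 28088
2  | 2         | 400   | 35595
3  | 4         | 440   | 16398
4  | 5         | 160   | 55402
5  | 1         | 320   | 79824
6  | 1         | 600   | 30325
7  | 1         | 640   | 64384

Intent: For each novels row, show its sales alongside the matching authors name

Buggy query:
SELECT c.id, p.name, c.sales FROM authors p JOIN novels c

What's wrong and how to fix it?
Bug: Missing join condition: each novels row is matched to all authors rows instead of just its own

Fix: Add ON c.author_id = p.id to the JOIN

Corrected query:
SELECT c.id, p.name, c.sales FROM authors p JOIN novels c ON c.author_id = p.id

Result:
id | name    | sales
---+---------+------
1  | Le Guin | 28088
2  | Tolkien | 35595
3  | Atwood  | 16398
4  | Borges  | 55402
5  | Le Guin | 79824
6  | Le Guin | 30325
7  | Le Guin | 64384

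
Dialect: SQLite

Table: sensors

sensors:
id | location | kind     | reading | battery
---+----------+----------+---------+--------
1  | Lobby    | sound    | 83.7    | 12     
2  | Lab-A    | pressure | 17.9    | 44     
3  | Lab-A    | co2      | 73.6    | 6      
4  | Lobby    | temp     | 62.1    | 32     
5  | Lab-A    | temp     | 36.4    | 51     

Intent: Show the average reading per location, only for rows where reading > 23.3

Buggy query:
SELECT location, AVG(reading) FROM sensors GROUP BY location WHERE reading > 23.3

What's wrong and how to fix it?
Bug: Row-level WHERE must come before GROUP BY in the clause order

Fix: Move the WHERE clause before GROUP BY

Corrected query:
SELECT location, AVG(reading) FROM sensors WHERE reading > 23.3 GROUP BY location

Result:
location | AVG(reading)
---------+-------------
Lab-A    | 55          
Lobby    | 72.9        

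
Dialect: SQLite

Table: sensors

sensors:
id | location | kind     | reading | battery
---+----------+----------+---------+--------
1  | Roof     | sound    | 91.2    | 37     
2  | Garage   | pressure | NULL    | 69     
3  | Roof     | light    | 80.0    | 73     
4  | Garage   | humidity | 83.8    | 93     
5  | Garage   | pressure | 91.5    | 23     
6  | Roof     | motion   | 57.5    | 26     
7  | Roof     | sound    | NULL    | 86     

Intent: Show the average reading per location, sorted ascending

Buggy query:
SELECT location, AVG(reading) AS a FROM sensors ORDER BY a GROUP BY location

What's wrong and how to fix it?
Bug: ORDER BY appears before GROUP BY; SQL clause order requires GROUP BY first

Fix: Reorder: SELECT … FROM … GROUP BY … ORDER BY …

Corrected query:
SELECT location, AVG(reading) AS a FROM sensors GROUP BY location ORDER BY a

Result:
location | a        
---------+----------
Roof     | 76.233333
Garage   | 87.65    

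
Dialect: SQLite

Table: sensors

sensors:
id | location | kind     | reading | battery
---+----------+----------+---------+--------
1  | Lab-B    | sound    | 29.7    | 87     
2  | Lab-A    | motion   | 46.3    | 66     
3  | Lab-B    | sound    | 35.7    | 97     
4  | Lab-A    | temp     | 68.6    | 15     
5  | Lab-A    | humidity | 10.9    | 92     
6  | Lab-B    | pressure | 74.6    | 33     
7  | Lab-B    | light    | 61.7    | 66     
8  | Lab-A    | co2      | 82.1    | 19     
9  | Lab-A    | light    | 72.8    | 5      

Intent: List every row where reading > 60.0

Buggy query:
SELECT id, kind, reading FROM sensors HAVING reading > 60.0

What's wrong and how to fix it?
Bug: This is a non-aggregate query (no GROUP BY, no aggregates), so in SQLite the HAVING clause is invalid here; a row-level condition belongs in WHERE

Fix: Use WHERE for row-level filtering

Corrected query:
SELECT id, kind, reading FROM sensors WHERE reading > 60.0

Result:
id | kind     | reading
---+----------+--------
4  | temp     | 68.6   
6  | pressure | 74.6   
7  | light    | 61.7   
8  | co2      | 82.1   
9  | light    | 72.8   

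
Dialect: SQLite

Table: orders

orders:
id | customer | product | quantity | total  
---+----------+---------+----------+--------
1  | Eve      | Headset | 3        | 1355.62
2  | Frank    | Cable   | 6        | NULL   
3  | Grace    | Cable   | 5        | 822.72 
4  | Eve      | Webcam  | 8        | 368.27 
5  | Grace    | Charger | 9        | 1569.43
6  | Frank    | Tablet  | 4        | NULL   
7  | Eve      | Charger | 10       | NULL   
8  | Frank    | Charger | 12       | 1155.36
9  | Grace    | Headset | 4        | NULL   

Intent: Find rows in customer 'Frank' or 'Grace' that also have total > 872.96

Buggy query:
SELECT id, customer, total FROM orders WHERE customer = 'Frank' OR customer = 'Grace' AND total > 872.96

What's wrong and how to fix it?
Bug: AND binds tighter than OR, so this parses as customer = 'Frank' OR (customer = 'Grace' AND total > 872.96)

Fix: Group the OR with parentheses (or use IN), then AND the threshold

Corrected query:
SELECT id, customer, total FROM orders WHERE (customer = 'Frank' OR customer = 'Grace') AND total > 872.96

Result:
id | customer | total  
---+----------+--------
5  | Grace    | 1569.43
8  | Frank    | 1155.36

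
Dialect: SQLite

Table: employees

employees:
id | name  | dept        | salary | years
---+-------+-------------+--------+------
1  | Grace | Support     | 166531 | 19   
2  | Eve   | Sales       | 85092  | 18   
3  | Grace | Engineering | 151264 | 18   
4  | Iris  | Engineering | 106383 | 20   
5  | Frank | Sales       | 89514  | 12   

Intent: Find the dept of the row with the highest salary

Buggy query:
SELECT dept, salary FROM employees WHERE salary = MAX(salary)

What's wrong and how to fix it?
Bug: MAX(salary) is an aggregate and cannot be used directly in WHERE

Fix: Wrap MAX in a scalar subquery so WHERE compares against a single value

Corrected query:
SELECT dept, salary FROM employees WHERE salary = (SELECT MAX(salary) FROM employees)

Result:
dept    | salary
--------+-------
Support | 166531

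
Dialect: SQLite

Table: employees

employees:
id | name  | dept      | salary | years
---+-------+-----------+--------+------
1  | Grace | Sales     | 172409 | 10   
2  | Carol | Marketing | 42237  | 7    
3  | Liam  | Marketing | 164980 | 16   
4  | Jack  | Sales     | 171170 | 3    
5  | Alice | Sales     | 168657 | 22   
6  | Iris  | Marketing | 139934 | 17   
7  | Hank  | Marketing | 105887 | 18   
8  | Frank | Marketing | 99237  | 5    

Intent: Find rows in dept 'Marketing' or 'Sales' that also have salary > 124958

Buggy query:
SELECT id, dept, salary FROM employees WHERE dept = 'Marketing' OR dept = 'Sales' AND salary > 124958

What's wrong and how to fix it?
Bug: AND binds tighter than OR, so this parses as dept = 'Marketing' OR (dept = 'Sales' AND salary > 124958)

Fix: Add parentheses around the OR so the AND applies to both alternatives

Corrected query:
SELECT id, dept, salary FROM employees WHERE (dept = 'Marketing' OR dept = 'Sales') AND salary > 124958

Result:
id | dept      | salary
---+-----------+-------
1  | Sales     | 172409
3  | Marketing | 164980
4  | Sales     | 171170
5  | Sales     | 168657
6  | Marketing | 139934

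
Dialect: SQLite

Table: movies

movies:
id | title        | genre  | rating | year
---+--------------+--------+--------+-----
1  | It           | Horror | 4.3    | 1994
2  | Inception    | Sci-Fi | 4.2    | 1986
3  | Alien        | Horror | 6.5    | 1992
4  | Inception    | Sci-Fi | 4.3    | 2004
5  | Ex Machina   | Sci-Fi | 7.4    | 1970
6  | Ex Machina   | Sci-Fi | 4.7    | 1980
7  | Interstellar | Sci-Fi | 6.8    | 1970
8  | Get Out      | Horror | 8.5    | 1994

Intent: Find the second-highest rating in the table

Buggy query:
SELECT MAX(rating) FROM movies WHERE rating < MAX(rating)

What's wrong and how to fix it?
Bug: MAX(rating) on the right of the comparison is an aggregate-in-WHERE error

Fix: Put the inner MAX in a scalar subquery

Corrected query:
SELECT MAX(rating) FROM movies WHERE rating < (SELECT MAX(rating) FROM movies)

Result:
MAX(rating)
-----------
7.4        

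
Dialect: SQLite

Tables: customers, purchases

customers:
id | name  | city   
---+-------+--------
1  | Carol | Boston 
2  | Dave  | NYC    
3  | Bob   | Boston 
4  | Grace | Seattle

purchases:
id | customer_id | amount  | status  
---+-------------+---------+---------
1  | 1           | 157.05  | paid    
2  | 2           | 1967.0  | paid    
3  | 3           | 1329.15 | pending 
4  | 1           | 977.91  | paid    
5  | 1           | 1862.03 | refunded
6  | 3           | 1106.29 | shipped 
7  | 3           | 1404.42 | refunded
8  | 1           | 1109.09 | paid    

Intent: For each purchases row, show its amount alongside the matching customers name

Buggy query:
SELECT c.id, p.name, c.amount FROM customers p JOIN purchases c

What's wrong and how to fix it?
Bug: Missing join condition: each purchases row is matched to all customers rows instead of just its own

Fix: Add ON c.customer_id = p.id to the JOIN

Corrected query:
SELECT c.id, p.name, c.amount FROM customers p JOIN purchases c ON c.customer_id = p.id

Result:
id | name  | amount 
---+-------+--------
1  | Carol | 157.05 
2  | Dave  | 1967   
3  | Bob   | 1329.15
4  | Carol | 977.91 
5  | Carol | 1862.03
6  | Bob   | 1106.29
7  | Bob   | 1404.42
8  | Carol | 1109.09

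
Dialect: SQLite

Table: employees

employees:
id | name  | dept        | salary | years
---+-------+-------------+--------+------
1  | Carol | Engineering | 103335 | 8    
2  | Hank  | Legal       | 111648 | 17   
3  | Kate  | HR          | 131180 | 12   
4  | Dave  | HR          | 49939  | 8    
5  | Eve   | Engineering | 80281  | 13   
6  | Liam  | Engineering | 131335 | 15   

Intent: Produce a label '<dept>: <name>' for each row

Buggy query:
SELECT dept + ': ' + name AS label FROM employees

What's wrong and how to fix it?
Bug: '+' is numeric addition; on text columns SQLite converts them to 0 instead of concatenating

Fix: Replace + with || to concatenate text

Corrected query:
SELECT dept || ': ' || name AS label FROM employees

Result:
label             
------------------
Engineering: Carol
Legal: Hank       
HR: Kate          
HR: Dave          
Engineering: Eve  
Engineering: Liam 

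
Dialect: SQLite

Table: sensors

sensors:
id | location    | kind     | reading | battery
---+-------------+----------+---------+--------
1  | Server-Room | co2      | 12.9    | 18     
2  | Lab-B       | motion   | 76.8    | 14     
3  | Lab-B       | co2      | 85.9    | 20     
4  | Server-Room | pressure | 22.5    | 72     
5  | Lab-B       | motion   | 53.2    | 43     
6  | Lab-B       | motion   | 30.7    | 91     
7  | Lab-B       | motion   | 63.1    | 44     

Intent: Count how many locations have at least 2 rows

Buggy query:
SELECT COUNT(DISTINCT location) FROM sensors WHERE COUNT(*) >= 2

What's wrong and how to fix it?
Bug: WHERE filters individual rows, not groups, so a group-level COUNT is invalid there

Fix: Group first with HAVING COUNT(*) >= 2, then COUNT the resulting groups

Corrected query:
SELECT COUNT(*) FROM (SELECT location FROM sensors GROUP BY location HAVING COUNT(*) >= 2)

Result:
COUNT(*)
--------
2       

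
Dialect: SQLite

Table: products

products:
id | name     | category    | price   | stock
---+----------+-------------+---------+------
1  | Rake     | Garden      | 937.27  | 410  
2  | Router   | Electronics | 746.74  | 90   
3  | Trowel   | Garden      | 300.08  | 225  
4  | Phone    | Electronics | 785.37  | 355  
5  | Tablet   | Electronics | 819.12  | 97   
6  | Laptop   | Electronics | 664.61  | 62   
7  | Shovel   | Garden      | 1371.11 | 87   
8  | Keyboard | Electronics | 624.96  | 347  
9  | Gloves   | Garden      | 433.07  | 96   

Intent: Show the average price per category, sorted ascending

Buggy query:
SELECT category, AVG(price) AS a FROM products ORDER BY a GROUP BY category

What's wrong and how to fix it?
Bug: ORDER BY appears before GROUP BY; SQL clause order requires GROUP BY first

Fix: Reorder: SELECT … FROM … GROUP BY … ORDER BY …

Corrected query:
SELECT category, AVG(price) AS a FROM products GROUP BY category ORDER BY a

Result:
category    | a       
------------+---------
Electronics | 728.16  
Garden      | 760.3825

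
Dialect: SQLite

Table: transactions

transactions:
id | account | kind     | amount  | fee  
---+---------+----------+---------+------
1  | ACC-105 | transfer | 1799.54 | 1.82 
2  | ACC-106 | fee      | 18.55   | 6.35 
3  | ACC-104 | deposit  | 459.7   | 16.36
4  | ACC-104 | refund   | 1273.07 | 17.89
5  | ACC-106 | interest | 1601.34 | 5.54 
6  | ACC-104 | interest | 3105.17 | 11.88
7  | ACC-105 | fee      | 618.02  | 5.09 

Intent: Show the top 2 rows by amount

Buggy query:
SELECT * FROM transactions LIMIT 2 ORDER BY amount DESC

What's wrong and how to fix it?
Bug: ORDER BY cannot follow LIMIT; LIMIT is the final clause

Fix: Swap the clauses: ORDER BY first, then LIMIT

Corrected query:
SELECT * FROM transactions ORDER BY amount DESC LIMIT 2

Result:
id | account | kind     | amount  | fee  
---+---------+----------+---------+------
6  | ACC-104 | interest | 3105.17 | 11.88
1  | ACC-105 | transfer | 1799.54 | 1.82 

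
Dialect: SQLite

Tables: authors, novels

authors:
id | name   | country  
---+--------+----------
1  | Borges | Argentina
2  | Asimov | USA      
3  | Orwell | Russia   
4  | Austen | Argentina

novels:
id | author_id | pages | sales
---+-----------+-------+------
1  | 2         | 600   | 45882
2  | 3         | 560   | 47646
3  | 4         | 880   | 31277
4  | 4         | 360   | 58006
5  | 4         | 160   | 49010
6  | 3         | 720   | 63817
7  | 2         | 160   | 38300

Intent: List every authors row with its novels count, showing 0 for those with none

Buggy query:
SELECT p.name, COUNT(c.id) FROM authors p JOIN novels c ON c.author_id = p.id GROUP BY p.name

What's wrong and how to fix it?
Bug: An inner join excludes parents with zero children

Fix: Use LEFT JOIN so parents without children still appear (COUNT(c.id) gives 0)

Corrected query:
SELECT p.name, COUNT(c.id) FROM authors p LEFT JOIN novels c ON c.author_id = p.id GROUP BY p.name

Result:
name   | COUNT(c.id)
-------+------------
Asimov | 2          
Austen | 3          
Borges | 0          
Orwell | 2          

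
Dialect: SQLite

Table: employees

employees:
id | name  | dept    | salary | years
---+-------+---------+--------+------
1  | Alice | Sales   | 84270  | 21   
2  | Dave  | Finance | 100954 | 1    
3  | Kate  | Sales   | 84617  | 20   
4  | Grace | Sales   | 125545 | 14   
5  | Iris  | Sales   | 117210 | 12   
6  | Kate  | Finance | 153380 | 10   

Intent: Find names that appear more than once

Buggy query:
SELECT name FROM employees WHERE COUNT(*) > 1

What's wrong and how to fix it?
Bug: WHERE can't reference COUNT(*); aggregates are computed after WHERE

Fix: Group first, then use HAVING for the count condition

Corrected query:
SELECT name FROM employees GROUP BY name HAVING COUNT(*) > 1

Result:
name
----
Kate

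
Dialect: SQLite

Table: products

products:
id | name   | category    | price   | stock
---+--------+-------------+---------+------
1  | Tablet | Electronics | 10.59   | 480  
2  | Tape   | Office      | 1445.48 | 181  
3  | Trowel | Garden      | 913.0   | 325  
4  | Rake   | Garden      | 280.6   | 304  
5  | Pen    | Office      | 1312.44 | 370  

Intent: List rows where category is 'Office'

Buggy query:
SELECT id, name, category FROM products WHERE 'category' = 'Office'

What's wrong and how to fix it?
Bug: Single quotes denote string literals in SQL; the column name is being compared as a constant string

Fix: Reference the column as category without single quotes

Corrected query:
SELECT id, name, category FROM products WHERE category = 'Office'

Result:
id | name | category
---+------+---------
2  | Tape | Office  
5  | Pen  | Office  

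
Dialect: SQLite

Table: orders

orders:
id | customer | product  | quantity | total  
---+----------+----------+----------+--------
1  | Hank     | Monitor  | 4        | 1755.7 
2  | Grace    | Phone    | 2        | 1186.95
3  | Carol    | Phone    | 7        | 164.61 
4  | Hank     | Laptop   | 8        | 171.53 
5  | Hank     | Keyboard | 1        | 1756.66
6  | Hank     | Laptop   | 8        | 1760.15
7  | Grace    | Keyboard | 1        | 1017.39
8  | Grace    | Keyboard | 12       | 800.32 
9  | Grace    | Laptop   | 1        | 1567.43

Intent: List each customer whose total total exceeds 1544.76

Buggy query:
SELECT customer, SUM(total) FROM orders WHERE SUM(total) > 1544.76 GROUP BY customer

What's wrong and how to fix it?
Bug: SUM(total) is an aggregate, but WHERE filters rows before aggregation

Fix: Move the aggregate condition to a HAVING clause

Corrected query:
SELECT customer, SUM(total) FROM orders GROUP BY customer HAVING SUM(total) > 1544.76

Result:
customer | SUM(total)
---------+-----------
Grace    | 4572.09   
Hank     | 5444.04   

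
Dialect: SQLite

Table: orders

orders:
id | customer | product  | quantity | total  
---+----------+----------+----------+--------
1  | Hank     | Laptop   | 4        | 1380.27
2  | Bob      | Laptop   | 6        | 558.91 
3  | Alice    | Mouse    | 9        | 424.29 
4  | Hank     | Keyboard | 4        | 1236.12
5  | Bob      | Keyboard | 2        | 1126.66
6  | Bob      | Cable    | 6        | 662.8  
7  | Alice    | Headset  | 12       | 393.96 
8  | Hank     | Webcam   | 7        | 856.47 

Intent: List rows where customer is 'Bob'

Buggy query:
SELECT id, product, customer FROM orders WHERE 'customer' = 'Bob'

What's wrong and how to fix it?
Bug: Single quotes denote string literals in SQL; the column name is being compared as a constant string

Fix: Remove the quotes around the column name (or use double quotes for an identifier)

Corrected query:
SELECT id, product, customer FROM orders WHERE customer = 'Bob'

Result:
id | product  | customer
---+----------+---------
2  | Laptop   | Bob     
5  | Keyboard | Bob     
6  | Cable    | Bob     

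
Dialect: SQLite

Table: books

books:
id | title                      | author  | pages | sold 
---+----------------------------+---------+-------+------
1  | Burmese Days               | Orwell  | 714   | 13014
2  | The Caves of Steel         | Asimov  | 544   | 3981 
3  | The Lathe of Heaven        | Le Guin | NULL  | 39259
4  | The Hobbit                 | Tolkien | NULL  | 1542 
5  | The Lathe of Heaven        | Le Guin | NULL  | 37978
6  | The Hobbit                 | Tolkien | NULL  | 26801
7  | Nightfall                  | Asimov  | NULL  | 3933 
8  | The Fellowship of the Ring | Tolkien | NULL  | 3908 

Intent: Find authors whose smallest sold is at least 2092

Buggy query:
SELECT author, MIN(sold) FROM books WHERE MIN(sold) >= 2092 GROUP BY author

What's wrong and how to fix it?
Bug: MIN() in WHERE is a misuse of aggregate

Fix: Use HAVING for the per-group MIN condition

Corrected query:
SELECT author, MIN(sold) FROM books GROUP BY author HAVING MIN(sold) >= 2092

Result:
author  | MIN(sold)
--------+----------
Asimov  | 3933     
Le Guin | 37978    
Orwell  | 13014    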